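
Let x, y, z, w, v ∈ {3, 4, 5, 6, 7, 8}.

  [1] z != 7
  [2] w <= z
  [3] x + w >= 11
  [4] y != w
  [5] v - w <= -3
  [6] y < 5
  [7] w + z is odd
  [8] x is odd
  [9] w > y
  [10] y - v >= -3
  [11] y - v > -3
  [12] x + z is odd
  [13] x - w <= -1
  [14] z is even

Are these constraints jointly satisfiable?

Try x = 5, y = 4, z = 8, w = 7, v = 4.
Check constraint 3: x + w = 12; constraint 5: v - w = -3; constraint 10: y - v = 0. The remaining constraints are straightforward to verify.

Satisfiable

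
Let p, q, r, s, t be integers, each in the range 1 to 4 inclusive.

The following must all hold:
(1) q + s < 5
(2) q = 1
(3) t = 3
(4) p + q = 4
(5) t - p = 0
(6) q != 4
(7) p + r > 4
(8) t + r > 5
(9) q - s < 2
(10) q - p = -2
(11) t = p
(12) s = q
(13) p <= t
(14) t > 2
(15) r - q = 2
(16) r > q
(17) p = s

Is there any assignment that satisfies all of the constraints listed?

Constraint 3 fixes t = 3 and constraint 2 fixes q = 1. Constraints 11, 12, and 17 give t = p = s = q, so t = q. But 3 ≠ 1 — contradiction.

Unsatisfiable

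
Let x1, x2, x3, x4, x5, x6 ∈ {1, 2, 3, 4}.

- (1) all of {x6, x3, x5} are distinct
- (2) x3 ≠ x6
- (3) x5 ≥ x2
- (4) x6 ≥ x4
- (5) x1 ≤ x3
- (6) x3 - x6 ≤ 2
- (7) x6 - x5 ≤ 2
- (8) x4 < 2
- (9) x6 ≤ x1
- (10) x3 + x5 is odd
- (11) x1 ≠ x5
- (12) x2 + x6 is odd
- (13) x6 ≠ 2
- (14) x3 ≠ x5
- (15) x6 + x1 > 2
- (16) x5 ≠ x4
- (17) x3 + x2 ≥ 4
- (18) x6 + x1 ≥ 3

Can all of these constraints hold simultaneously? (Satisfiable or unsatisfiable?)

Setting (x1, x2, x3, x4, x5, x6) = (3, 2, 3, 1, 2, 1) satisfies everything: constraint 6: x3 - x6 = 2; constraint 7: x6 - x5 = -1, and the others follow.

Satisfiable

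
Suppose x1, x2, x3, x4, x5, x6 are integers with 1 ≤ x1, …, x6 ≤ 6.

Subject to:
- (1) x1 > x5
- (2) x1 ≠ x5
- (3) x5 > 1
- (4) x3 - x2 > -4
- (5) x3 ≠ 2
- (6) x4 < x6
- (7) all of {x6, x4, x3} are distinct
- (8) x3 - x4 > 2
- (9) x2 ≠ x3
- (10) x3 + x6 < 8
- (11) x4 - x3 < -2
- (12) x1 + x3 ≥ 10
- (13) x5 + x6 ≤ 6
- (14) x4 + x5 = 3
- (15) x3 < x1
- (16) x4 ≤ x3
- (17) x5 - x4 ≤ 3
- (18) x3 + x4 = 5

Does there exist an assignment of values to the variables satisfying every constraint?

Satisfiable

The assignment x1 = 6, x2 = 6, x3 = 4, x4 = 1, x5 = 2, x6 = 3 works:
  constraint 4 holds since x3 - x2 = -2.
  constraint 8 holds since x3 - x4 = 3.
The rest check out directly.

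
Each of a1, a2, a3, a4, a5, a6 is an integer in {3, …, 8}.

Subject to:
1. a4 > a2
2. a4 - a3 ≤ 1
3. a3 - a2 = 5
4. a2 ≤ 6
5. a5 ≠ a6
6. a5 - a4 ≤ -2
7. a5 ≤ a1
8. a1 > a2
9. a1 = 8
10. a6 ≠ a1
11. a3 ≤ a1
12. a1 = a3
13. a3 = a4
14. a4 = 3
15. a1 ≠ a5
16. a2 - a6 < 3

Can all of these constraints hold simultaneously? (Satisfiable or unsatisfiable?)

Constraint 9 fixes a1 = 8 and constraint 14 fixes a4 = 3. Constraints 12 and 13 give a1 = a3 = a4, so a1 = a4. But 8 ≠ 3 — contradiction.

Unsatisfiable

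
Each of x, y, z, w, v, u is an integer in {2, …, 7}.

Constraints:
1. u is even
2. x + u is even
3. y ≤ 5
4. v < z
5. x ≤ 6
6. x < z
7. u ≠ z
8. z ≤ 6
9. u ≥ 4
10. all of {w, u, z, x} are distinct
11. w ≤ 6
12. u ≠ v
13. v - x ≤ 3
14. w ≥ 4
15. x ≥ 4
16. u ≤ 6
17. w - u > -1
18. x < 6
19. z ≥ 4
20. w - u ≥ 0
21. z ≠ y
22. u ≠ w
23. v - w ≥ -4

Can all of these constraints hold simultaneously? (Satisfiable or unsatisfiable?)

Unsatisfiable

Constraints 5, 8, 9, 11, 14, 15, 16, and 19 confine each of w, u, z, x to the 3 values {4, …, 6}.
Constraint 10 requires all 4 of them to be distinct, but only 3 values are available — impossible by the pigeonhole principle.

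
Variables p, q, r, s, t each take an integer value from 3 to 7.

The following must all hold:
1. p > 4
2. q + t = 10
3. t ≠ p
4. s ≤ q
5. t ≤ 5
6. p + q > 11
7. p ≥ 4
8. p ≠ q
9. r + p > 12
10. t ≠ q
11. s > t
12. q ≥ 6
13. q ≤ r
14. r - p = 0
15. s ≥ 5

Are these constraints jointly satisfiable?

Take p = 7, q = 6, r = 7, s = 6, t = 4. Then constraint 2: q + t = 10; constraint 6: p + q = 13; constraint 9: r + p = 14, and every other listed constraint is also met.

Satisfiable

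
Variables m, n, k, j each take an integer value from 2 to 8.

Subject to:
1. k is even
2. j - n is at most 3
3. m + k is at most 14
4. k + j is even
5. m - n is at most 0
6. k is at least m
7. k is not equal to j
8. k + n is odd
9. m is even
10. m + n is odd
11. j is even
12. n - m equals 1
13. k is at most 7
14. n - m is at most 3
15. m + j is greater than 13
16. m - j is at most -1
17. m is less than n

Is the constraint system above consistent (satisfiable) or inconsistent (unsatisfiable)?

Try m = 6, n = 7, k = 6, j = 8.
Check constraint 2: j - n = 1; constraint 3: m + k = 12; constraint 5: m - n = -1. The remaining constraints are straightforward to verify.

Satisfiable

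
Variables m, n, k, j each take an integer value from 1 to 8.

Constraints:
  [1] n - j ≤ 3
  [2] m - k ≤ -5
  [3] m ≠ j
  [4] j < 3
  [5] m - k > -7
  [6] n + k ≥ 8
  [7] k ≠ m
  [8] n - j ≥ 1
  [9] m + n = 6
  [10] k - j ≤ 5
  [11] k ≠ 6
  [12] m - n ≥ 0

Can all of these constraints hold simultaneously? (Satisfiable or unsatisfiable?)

Constraints 2, 8, 10, and 12 give m − n ≥ 0, n − j ≥ 1, j − k ≥ -5, k − m ≥ 5.
Adding all 4 inequalities: the left sides telescope to 0, and the right sides sum to 0 + 1 + (-5) + 5 = 1. So 0 ≥ 1, which is false.

Unsatisfiable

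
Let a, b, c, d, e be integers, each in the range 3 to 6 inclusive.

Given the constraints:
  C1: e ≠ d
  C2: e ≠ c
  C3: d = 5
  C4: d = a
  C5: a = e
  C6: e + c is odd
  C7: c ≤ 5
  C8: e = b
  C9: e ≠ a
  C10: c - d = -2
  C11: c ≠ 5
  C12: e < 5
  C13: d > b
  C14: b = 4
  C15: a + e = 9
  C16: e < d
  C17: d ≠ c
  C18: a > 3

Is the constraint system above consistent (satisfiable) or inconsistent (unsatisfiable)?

Unsatisfiable

Constraint 3 fixes d = 5 and constraint 14 fixes b = 4. Constraints 4, 5, and 8 give d = a = e = b, so d = b. But 5 ≠ 4 — contradiction.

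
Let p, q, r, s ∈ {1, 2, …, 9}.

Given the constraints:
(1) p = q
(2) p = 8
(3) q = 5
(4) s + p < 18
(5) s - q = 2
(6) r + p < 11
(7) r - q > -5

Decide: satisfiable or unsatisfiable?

Constraint 2 fixes p = 8 and constraint 3 fixes q = 5, but constraint 1 requires p = q. Since 8 ≠ 5, contradiction.

Unsatisfiable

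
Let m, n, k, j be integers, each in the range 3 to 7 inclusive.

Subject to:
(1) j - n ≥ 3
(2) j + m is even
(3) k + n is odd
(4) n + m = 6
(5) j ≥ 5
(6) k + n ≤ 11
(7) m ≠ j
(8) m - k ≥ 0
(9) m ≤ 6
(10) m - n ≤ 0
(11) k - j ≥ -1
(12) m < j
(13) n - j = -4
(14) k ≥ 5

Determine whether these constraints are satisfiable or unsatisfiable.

Constraints 1, 8, 10, and 11 give n − m ≥ 0, m − k ≥ 0, k − j ≥ -1, j − n ≥ 3.
Adding all 4 inequalities: the left sides telescope to 0, and the right sides sum to 0 + 0 + (-1) + 3 = 2. So 0 ≥ 2, which is false.

Unsatisfiable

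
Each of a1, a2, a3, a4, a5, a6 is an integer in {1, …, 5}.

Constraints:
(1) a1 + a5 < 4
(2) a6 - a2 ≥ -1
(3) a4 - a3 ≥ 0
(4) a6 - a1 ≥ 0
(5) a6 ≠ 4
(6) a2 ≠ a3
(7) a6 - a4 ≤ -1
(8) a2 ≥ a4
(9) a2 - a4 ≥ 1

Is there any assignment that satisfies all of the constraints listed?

Unsatisfiable

Constraints 2, 7, and 9 give a4 − a6 ≥ 1, a6 − a2 ≥ -1, a2 − a4 ≥ 1.
Adding all 3 inequalities: the left sides telescope to 0, and the right sides sum to 1 + (-1) + 1 = 1. So 0 ≥ 1, which is false.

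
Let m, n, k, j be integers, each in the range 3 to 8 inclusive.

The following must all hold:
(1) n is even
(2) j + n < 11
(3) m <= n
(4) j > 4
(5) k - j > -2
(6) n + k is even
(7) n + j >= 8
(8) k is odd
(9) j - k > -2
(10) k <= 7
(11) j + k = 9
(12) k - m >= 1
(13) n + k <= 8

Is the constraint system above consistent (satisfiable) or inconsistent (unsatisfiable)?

Constraint 1 makes n even and constraint 8 makes k odd, so n + k must be odd. Constraint 6 says n + k is even — contradiction.

Unsatisfiable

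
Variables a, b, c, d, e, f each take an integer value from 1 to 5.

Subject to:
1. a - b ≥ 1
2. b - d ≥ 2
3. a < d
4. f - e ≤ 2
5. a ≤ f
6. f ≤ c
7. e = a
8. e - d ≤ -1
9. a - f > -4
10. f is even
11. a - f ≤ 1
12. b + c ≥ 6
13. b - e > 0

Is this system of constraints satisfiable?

Constraints 1, 2, 4, 8, and 11 give d − e ≥ 1, e − f ≥ -2, f − a ≥ -1, a − b ≥ 1, b − d ≥ 2.
Adding all 5 inequalities: the left sides telescope to 0, and the right sides sum to 1 + (-2) + (-1) + 1 + 2 = 1. So 0 ≥ 1, which is false.

Unsatisfiable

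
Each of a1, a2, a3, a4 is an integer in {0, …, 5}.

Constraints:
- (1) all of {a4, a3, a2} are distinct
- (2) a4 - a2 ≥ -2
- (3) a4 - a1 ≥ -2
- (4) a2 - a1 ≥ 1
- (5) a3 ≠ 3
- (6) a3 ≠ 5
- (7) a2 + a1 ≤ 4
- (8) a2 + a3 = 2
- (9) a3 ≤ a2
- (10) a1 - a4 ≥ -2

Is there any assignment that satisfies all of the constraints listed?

The assignment a1 = 0, a2 = 2, a3 = 0, a4 = 1 works:
  constraint 2 holds since a4 - a2 = -1.
  constraint 3 holds since a4 - a1 = 1.
The rest check out directly.

Satisfiable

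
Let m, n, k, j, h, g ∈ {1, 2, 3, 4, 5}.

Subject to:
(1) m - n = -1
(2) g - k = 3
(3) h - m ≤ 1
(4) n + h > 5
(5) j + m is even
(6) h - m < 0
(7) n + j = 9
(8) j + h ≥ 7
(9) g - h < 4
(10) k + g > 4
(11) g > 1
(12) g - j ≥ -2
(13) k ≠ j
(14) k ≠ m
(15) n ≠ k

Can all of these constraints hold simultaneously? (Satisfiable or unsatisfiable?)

Try m = 4, n = 5, k = 1, j = 4, h = 3, g = 4.
Check constraint 1: m - n = -1; constraint 2: g - k = 3; constraint 3: h - m = -1. The remaining constraints are straightforward to verify.

Satisfiable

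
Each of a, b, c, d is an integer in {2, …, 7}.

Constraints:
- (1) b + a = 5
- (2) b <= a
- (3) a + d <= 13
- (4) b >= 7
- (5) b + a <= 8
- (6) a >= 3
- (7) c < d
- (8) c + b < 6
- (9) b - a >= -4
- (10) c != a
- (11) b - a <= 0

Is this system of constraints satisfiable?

From constraint 4: b ≥ 7. From constraint 6: a ≥ 3. Hence b + a ≥ 10. But constraint 5 requires b + a ≤ 8, and 8 < 10. Contradiction.

Unsatisfiable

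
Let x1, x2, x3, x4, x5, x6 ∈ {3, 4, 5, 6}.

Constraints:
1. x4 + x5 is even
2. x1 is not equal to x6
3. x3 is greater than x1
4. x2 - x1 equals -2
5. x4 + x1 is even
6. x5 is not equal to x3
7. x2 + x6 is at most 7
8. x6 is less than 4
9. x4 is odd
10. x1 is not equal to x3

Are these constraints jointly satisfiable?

Satisfiable

One satisfying assignment is x1 = 5, x2 = 3, x3 = 6, x4 = 3, x5 = 3, x6 = 3.
For the less obvious constraints — constraint 4: x2 - x1 = -2; constraint 7: x2 + x6 = 6 — and the others hold by inspection.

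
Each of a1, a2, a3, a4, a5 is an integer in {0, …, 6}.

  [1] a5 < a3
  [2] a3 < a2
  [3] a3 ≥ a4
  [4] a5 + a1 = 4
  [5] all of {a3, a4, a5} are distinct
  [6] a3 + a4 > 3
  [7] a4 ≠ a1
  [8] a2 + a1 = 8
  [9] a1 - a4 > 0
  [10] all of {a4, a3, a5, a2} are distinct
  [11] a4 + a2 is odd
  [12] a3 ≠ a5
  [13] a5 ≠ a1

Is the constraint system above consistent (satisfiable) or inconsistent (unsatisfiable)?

Satisfiable

Setting (a1, a2, a3, a4, a5) = (3, 5, 4, 0, 1) satisfies everything: constraint 4: a5 + a1 = 4; constraint 6: a3 + a4 = 4; constraint 8: a2 + a1 = 8, and the others follow.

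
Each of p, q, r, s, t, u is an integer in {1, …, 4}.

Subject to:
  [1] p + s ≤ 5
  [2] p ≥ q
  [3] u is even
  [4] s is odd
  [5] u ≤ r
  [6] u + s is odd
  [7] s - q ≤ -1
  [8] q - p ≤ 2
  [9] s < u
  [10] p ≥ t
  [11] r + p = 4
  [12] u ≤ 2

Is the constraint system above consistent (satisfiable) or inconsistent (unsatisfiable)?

The assignment p = 2, q = 2, r = 2, s = 1, t = 1, u = 2 works:
  constraint 1 holds since p + s = 3.
  constraint 7 holds since s - q = -1.
  constraint 8 holds since q - p = 0.
The rest check out directly.

Satisfiable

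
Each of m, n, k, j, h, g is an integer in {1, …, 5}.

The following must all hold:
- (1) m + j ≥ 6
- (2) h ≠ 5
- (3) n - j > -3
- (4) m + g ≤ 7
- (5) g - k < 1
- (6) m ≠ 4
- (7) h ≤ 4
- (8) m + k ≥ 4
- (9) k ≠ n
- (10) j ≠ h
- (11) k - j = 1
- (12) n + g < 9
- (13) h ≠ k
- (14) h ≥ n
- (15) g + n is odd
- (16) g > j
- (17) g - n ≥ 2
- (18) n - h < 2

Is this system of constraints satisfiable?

Satisfiable

Setting (m, n, k, j, h, g) = (2, 2, 5, 4, 2, 5) satisfies everything: constraint 1: m + j = 6; constraint 3: n - j = -2; constraint 4: m + g = 7, and the others follow.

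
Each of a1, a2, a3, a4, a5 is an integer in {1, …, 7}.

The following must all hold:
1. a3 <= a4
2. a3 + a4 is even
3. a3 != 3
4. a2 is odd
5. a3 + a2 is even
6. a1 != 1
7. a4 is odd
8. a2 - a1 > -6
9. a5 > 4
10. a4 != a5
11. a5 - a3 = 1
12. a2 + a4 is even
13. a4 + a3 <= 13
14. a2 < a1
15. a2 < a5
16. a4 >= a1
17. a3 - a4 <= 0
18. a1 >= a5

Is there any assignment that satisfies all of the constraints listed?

The assignment a1 = 7, a2 = 3, a3 = 5, a4 = 7, a5 = 6 works:
  constraint 8 holds since a2 - a1 = -4.
  constraint 11 holds since a5 - a3 = 1.
The rest check out directly.

Satisfiable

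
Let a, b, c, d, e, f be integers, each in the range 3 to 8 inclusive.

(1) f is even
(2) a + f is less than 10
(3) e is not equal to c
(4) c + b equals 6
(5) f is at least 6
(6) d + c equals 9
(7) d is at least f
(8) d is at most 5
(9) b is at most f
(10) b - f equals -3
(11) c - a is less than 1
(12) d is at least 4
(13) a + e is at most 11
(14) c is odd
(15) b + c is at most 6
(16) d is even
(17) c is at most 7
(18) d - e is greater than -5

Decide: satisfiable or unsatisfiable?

Unsatisfiable

From constraint 5: f ≥ 6. From constraints 7 and 8: f ≤ d and d ≤ 5, so f ≤ 5. But 5 < 6, so no value of f works.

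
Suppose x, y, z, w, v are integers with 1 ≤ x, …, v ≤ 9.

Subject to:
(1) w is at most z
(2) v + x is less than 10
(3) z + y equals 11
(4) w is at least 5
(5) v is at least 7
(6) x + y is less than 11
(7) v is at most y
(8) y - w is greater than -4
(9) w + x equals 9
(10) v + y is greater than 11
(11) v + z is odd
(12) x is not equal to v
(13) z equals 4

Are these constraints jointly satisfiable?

From constraints 1 and 4: z ≥ w ≥ 5. From constraints 5 and 7: y ≥ v ≥ 7. Hence z + y ≥ 12. But constraint 3 requires z + y = 11, and 11 < 12. Contradiction.

Unsatisfiable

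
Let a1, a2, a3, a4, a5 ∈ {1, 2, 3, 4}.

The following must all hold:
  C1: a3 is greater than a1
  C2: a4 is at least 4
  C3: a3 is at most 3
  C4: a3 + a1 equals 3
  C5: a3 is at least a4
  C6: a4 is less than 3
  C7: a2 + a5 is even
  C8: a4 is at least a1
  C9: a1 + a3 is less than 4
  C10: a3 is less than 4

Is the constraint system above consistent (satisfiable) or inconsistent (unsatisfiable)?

From constraints 2 and 5: a3 ≥ a4 and a4 ≥ 4, so a3 ≥ 4. From constraint 10: a3 ≤ 3. But 3 < 4, so no value of a3 works.

Unsatisfiable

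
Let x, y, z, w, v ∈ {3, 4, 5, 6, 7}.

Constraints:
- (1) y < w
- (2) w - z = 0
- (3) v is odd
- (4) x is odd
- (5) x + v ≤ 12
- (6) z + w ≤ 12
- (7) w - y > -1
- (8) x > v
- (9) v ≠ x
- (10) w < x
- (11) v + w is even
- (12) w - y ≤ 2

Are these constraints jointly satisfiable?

Satisfiable

Try x = 7, y = 3, z = 5, w = 5, v = 3.
Check constraint 2: w - z = 0; constraint 5: x + v = 10. The remaining constraints are straightforward to verify.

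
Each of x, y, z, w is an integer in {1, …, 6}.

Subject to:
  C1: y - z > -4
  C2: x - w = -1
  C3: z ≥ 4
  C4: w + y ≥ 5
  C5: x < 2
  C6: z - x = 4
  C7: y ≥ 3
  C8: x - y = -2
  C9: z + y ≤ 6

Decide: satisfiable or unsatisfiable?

Unsatisfiable

From constraint 3: z ≥ 4. From constraint 7: y ≥ 3. Hence z + y ≥ 7. But constraint 9 requires z + y ≤ 6, and 6 < 7. Contradiction.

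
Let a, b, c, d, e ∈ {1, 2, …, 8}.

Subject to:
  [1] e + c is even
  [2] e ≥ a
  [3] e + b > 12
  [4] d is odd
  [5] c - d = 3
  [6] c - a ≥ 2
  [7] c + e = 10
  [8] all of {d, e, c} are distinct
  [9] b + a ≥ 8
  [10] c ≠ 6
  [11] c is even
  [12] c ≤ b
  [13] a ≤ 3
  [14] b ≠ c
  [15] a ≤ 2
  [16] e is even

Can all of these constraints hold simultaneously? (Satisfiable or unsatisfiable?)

Try a = 1, b = 8, c = 4, d = 1, e = 6.
Check constraint 3: e + b = 14; constraint 5: c - d = 3. The remaining constraints are straightforward to verify.

Satisfiable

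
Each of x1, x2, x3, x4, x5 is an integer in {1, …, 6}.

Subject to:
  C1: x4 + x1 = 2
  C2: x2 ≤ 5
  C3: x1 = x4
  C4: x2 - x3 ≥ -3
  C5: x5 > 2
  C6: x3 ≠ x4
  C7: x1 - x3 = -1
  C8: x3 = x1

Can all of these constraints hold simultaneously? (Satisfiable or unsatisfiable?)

From constraints 3 and 8, x3 = x1 = x4, so x3 = x4. But constraint 6 says x3 ≠ x4. Contradiction.

Unsatisfiable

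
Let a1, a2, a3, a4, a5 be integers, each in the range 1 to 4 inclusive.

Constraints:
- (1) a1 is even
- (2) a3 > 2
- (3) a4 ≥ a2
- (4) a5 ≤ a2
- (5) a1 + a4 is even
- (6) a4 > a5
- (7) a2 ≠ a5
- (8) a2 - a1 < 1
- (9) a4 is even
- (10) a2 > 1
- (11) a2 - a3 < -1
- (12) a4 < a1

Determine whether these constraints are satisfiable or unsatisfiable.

Take a1 = 4, a2 = 2, a3 = 4, a4 = 2, a5 = 1. Then constraint 1: a1 = 4 is even; constraint 8: a2 - a1 = -2; constraint 11: a2 - a3 = -2, and every other listed constraint is also met.

Satisfiable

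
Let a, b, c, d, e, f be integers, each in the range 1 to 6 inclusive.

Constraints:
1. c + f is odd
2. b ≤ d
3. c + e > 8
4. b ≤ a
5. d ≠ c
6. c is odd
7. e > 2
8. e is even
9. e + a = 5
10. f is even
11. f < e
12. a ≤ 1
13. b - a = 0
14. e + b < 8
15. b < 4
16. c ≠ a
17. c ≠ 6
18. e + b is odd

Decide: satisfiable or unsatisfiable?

Satisfiable

Take a = 1, b = 1, c = 5, d = 1, e = 4, f = 2. Then constraint 3: c + e = 9; constraint 9: e + a = 5, and every other listed constraint is also met.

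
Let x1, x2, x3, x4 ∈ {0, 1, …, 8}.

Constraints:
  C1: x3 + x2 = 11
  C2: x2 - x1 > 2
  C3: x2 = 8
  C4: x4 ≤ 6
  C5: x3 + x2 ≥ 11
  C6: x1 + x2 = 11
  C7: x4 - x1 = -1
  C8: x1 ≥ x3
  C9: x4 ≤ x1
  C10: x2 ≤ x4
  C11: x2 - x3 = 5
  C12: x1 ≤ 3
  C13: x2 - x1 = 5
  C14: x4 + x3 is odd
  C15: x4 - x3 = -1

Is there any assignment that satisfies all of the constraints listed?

Unsatisfiable

From constraints 8 and 12: x3 ≤ x1 ≤ 3. From constraints 4 and 10: x2 ≤ x4 ≤ 6. Hence x3 + x2 ≤ 9. But constraint 5 requires x3 + x2 ≥ 11, and 11 > 9. Contradiction.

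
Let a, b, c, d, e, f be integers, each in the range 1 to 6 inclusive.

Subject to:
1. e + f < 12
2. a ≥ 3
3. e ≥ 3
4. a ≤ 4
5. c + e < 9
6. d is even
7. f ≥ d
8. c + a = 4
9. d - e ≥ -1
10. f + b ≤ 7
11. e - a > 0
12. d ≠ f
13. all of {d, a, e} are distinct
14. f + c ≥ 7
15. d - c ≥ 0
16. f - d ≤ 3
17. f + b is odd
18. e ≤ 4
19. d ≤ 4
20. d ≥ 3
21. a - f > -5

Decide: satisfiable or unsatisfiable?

Unsatisfiable

Constraints 2, 3, 4, 18, 19, and 20 confine each of d, a, e to the 2 values {3, 4}.
Constraint 13 requires all 3 of them to be distinct, but only 2 values are available — impossible by the pigeonhole principle.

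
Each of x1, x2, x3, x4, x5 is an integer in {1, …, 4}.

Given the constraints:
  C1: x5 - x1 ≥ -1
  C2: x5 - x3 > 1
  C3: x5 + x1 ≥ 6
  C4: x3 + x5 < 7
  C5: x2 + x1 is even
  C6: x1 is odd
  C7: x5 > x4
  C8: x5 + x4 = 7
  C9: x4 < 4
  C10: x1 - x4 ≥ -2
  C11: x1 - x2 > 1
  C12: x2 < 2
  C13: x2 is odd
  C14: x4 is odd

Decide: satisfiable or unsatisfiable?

One satisfying assignment is x1 = 3, x2 = 1, x3 = 1, x4 = 3, x5 = 4.
For the less obvious constraints — constraint 1: x5 - x1 = 1; constraint 2: x5 - x3 = 3 — and the others hold by inspection.

Satisfiable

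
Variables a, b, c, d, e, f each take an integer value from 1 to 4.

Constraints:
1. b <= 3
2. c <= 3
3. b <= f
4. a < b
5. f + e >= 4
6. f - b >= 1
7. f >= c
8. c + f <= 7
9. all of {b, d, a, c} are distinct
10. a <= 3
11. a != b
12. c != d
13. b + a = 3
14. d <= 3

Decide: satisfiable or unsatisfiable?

Constraints 1, 2, 10, and 14 confine each of b, d, a, c to the 3 values {1, …, 3} (the domain already gives each ≥ 1).
Constraint 9 requires all 4 of them to be distinct, but only 3 values are available — impossible by the pigeonhole principle.

Unsatisfiable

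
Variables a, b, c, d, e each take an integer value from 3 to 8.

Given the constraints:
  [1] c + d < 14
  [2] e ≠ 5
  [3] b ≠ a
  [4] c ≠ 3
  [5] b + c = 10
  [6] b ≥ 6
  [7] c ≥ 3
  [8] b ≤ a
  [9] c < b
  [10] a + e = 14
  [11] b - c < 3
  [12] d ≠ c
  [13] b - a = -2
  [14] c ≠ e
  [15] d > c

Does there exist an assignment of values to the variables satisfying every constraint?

Satisfiable

One satisfying assignment is a = 8, b = 6, c = 4, d = 8, e = 6.
For the less obvious constraints — constraint 1: c + d = 12; constraint 5: b + c = 10 — and the others hold by inspection.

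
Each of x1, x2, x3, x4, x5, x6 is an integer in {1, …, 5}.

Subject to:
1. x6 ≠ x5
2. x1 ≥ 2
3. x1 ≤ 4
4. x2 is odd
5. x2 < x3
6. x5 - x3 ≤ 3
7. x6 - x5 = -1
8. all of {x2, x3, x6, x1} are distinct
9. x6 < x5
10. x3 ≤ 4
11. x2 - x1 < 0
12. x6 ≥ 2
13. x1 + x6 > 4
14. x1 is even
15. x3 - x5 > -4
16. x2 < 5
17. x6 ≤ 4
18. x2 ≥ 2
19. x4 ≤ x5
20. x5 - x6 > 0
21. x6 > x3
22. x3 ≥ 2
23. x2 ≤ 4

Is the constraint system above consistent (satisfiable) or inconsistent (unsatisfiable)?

Constraints 2, 3, 10, 12, 17, 18, 22, and 23 confine each of x2, x3, x6, x1 to the 3 values {2, …, 4}.
Constraint 8 requires all 4 of them to be distinct, but only 3 values are available — impossible by the pigeonhole principle.

Unsatisfiable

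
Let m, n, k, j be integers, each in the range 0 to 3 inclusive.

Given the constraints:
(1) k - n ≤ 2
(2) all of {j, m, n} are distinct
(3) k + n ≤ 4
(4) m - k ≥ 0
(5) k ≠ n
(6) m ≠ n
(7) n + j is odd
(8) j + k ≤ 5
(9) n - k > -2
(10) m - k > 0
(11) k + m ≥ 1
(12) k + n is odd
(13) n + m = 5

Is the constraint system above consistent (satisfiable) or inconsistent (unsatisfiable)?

Try m = 3, n = 2, k = 1, j = 1.
Check constraint 1: k - n = -1; constraint 3: k + n = 3. The remaining constraints are straightforward to verify.

Satisfiable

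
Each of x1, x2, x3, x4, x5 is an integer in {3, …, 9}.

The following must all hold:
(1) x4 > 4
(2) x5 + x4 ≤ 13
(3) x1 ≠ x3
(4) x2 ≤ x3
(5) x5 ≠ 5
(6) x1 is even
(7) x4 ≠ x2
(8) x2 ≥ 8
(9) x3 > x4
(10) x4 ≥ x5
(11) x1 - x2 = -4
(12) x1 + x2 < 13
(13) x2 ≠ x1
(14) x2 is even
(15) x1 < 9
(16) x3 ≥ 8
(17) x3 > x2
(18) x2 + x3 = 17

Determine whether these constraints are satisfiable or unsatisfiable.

Satisfiable

One satisfying assignment is x1 = 4, x2 = 8, x3 = 9, x4 = 6, x5 = 6.
For the less obvious constraints — constraint 2: x5 + x4 = 12; constraint 11: x1 - x2 = -4; constraint 12: x1 + x2 = 12 — and the others hold by inspection.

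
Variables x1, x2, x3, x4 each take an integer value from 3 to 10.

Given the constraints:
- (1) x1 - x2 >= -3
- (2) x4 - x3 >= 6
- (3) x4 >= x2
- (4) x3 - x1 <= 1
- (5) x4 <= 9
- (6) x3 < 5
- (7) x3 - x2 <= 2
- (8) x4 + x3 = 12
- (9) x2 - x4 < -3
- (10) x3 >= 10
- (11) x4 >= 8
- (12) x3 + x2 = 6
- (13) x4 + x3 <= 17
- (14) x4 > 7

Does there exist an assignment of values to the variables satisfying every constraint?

Unsatisfiable

From constraint 11: x4 ≥ 8. From constraint 10: x3 ≥ 10. Hence x4 + x3 ≥ 18. But constraint 13 requires x4 + x3 ≤ 17, and 17 < 18. Contradiction.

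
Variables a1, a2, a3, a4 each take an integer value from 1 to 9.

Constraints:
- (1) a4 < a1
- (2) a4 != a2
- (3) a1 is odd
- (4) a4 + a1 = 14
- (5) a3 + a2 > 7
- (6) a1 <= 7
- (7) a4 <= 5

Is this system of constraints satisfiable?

From constraint 7: a4 ≤ 5. From constraint 6: a1 ≤ 7. Hence a4 + a1 ≤ 12. But constraint 4 requires a4 + a1 = 14, and 14 > 12. Contradiction.

Unsatisfiable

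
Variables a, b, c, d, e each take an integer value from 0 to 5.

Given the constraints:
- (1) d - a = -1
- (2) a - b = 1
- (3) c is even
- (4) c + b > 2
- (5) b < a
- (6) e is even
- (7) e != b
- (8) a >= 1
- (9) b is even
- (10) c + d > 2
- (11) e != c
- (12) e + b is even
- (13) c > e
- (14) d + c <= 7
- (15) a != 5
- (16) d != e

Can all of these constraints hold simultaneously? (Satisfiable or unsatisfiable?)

The assignment a = 1, b = 0, c = 4, d = 0, e = 2 works:
  constraint 1 holds since d - a = -1.
  constraint 2 holds since a - b = 1.
The rest check out directly.

Satisfiable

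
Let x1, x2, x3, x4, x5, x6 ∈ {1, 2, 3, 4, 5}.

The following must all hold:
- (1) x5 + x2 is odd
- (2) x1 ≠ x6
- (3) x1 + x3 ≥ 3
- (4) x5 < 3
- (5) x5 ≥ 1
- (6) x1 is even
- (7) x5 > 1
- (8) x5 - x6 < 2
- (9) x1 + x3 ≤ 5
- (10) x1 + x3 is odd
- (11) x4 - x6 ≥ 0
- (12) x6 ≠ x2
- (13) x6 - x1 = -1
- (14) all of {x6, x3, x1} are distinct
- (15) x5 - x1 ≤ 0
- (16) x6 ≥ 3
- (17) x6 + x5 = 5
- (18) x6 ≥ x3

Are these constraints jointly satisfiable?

Setting (x1, x2, x3, x4, x5, x6) = (4, 5, 1, 4, 2, 3) satisfies everything: constraint 3: x1 + x3 = 5; constraint 8: x5 - x6 = -1, and the others follow.

Satisfiable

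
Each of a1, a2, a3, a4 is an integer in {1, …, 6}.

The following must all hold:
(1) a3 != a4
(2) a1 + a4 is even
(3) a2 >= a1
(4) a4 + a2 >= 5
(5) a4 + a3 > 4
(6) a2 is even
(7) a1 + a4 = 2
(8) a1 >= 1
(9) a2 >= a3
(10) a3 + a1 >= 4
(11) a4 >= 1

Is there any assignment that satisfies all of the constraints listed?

One satisfying assignment is a1 = 1, a2 = 6, a3 = 6, a4 = 1.
For the less obvious constraints — constraint 4: a4 + a2 = 7; constraint 5: a4 + a3 = 7; constraint 7: a1 + a4 = 2 — and the others hold by inspection.

Satisfiable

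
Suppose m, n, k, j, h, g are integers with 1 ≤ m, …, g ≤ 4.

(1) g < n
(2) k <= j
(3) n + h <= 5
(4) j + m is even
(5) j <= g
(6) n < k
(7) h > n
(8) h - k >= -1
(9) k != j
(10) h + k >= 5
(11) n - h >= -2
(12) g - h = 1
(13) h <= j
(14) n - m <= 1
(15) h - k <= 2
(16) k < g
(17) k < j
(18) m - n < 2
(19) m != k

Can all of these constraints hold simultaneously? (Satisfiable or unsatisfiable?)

Unsatisfiable

Constraints 1, 5, 6, and 17 give k < j, j ≤ g, g < n, n < k. Chaining: k < j ≤ g < n < k, which forces k < k — impossible.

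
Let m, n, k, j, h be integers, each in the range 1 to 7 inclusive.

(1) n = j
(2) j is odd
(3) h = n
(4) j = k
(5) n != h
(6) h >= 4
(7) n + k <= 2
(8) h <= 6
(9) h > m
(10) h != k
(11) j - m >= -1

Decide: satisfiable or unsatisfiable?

Unsatisfiable

From constraints 1, 3, and 4, h = n = j = k, so h = k. But constraint 10 says h ≠ k. Contradiction.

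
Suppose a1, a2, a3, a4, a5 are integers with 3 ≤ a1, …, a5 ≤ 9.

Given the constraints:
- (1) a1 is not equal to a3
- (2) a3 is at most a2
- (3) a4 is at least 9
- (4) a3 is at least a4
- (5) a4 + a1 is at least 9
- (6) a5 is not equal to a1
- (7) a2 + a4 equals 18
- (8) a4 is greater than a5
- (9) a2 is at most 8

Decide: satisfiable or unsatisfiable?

Unsatisfiable

From constraints 3 and 4: a3 ≥ a4 and a4 ≥ 9, so a3 ≥ 9. From constraints 2 and 9: a3 ≤ a2 and a2 ≤ 8, so a3 ≤ 8. But 8 < 9, so no value of a3 works.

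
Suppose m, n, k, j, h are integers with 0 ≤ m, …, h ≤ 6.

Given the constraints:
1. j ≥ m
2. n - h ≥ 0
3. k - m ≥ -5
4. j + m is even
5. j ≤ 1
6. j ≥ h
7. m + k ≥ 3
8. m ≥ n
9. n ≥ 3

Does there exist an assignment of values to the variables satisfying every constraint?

Unsatisfiable

From constraints 8 and 9: m ≥ n and n ≥ 3, so m ≥ 3. From constraints 1 and 5: m ≤ j and j ≤ 1, so m ≤ 1. But 1 < 3, so no value of m works.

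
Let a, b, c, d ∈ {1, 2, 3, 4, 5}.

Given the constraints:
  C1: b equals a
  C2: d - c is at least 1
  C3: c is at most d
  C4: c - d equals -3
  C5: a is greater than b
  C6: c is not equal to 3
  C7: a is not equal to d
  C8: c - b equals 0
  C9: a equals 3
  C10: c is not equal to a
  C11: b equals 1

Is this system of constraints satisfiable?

Unsatisfiable

Constraint 11 fixes b = 1 and constraint 9 fixes a = 3, but constraint 1 requires b = a. Since 1 ≠ 3, contradiction.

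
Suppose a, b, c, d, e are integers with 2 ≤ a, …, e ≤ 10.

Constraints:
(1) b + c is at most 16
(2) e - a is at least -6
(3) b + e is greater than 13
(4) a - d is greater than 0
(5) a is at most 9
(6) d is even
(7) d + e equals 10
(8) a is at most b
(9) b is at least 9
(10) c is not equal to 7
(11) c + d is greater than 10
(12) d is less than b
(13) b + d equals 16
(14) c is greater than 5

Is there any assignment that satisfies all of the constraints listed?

Setting (a, b, c, d, e) = (9, 10, 6, 6, 4) satisfies everything: constraint 1: b + c = 16; constraint 2: e - a = -5; constraint 3: b + e = 14, and the others follow.

Satisfiable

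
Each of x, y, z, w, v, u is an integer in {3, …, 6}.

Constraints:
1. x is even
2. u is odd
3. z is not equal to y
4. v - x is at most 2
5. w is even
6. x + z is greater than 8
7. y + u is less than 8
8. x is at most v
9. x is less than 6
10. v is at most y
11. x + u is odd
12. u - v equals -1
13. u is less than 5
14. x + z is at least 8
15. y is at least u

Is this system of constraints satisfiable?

Setting (x, y, z, w, v, u) = (4, 4, 5, 6, 4, 3) satisfies everything: constraint 4: v - x = 0; constraint 6: x + z = 9; constraint 7: y + u = 7, and the others follow.

Satisfiable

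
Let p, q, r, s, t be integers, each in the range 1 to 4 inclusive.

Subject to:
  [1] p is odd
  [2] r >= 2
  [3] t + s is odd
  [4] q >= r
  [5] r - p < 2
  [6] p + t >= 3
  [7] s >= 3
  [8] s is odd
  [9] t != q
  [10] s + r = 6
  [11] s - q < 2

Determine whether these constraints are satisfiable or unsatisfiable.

Satisfiable

Take p = 3, q = 4, r = 3, s = 3, t = 2. Then constraint 5: r - p = 0; constraint 6: p + t = 5; constraint 10: s + r = 6, and every other listed constraint is also met.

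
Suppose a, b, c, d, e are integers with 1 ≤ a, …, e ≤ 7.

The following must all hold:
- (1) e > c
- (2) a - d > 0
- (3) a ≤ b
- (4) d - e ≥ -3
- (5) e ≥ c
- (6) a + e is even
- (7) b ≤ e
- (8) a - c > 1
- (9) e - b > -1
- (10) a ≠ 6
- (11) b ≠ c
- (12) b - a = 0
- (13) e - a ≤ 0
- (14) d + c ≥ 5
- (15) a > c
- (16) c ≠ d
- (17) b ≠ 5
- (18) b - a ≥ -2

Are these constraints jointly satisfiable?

Satisfiable

Take a = 7, b = 7, c = 3, d = 4, e = 7. Then constraint 2: a - d = 3; constraint 4: d - e = -3; constraint 8: a - c = 4, and every other listed constraint is also met.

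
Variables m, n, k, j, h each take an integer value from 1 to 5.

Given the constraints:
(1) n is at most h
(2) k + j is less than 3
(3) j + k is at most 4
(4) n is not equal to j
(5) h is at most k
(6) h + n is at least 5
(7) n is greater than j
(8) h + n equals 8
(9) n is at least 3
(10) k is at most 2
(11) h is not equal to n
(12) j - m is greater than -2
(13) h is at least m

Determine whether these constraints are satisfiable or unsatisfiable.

From constraints 1 and 9: h ≥ n and n ≥ 3, so h ≥ 3. From constraints 5 and 10: h ≤ k and k ≤ 2, so h ≤ 2. But 2 < 3, so no value of h works.

Unsatisfiable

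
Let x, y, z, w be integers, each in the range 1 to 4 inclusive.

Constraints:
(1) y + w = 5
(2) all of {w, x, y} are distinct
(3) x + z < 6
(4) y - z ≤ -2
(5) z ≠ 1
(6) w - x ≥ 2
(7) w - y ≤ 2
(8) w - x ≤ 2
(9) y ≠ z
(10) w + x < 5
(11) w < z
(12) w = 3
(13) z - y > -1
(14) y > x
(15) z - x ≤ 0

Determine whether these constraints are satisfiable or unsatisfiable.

Unsatisfiable

Constraints 4, 6, 7, and 15 give x − z ≥ 0, z − y ≥ 2, y − w ≥ -2, w − x ≥ 2.
Adding all 4 inequalities: the left sides telescope to 0, and the right sides sum to 0 + 2 + (-2) + 2 = 2. So 0 ≥ 2, which is false.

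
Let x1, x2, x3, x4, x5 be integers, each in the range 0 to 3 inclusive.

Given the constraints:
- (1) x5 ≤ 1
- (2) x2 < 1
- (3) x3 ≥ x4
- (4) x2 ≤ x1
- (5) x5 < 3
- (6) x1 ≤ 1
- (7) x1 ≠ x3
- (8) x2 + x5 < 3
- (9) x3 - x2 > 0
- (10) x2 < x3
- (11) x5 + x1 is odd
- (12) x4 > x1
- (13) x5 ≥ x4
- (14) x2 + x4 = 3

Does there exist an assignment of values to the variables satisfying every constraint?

From constraints 4 and 6: x2 ≤ x1 ≤ 1. From constraints 1 and 13: x4 ≤ x5 ≤ 1. Hence x2 + x4 ≤ 2. But constraint 14 requires x2 + x4 = 3, and 3 > 2. Contradiction.

Unsatisfiable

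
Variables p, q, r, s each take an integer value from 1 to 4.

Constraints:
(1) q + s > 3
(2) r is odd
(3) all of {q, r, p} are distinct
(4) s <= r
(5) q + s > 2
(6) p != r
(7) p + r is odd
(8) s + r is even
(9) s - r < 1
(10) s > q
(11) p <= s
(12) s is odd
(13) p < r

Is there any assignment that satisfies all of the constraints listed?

Satisfiable

One satisfying assignment is p = 2, q = 1, r = 3, s = 3.
For the less obvious constraints — constraint 1: q + s = 4; constraint 5: q + s = 4 — and the others hold by inspection.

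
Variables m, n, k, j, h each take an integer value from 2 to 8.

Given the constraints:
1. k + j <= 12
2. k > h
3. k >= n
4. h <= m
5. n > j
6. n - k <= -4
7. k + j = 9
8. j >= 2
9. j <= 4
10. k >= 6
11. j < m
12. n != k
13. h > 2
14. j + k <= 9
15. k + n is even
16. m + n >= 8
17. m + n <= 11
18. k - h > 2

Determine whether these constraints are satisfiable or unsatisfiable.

Satisfiable

Take m = 6, n = 3, k = 7, j = 2, h = 3. Then constraint 1: k + j = 9; constraint 6: n - k = -4, and every other listed constraint is also met.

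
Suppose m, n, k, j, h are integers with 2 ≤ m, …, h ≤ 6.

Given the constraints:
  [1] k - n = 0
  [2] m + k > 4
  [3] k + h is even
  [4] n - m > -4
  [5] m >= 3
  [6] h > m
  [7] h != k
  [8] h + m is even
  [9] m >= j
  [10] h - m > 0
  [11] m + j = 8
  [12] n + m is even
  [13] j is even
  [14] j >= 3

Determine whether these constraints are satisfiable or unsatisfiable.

Satisfiable

Setting (m, n, k, j, h) = (4, 2, 2, 4, 6) satisfies everything: constraint 1: k - n = 0; constraint 2: m + k = 6; constraint 4: n - m = -2, and the others follow.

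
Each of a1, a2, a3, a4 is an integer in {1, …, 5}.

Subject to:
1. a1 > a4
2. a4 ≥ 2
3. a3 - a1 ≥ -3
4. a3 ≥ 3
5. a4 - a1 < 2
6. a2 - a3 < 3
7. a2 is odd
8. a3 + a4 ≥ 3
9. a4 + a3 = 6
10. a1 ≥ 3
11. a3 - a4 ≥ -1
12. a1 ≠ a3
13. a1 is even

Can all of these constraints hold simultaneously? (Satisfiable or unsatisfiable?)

Satisfiable

Setting (a1, a2, a3, a4) = (4, 5, 3, 3) satisfies everything: constraint 3: a3 - a1 = -1; constraint 5: a4 - a1 = -1, and the others follow.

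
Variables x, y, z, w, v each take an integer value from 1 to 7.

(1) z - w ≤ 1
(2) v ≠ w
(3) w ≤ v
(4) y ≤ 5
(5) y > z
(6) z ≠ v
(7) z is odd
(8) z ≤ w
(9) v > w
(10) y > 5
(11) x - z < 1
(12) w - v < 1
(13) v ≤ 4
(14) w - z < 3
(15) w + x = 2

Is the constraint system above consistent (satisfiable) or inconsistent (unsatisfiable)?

Unsatisfiable

From constraint 10: y ≥ 6. From constraint 4: y ≤ 5. But 5 < 6, so no value of y works.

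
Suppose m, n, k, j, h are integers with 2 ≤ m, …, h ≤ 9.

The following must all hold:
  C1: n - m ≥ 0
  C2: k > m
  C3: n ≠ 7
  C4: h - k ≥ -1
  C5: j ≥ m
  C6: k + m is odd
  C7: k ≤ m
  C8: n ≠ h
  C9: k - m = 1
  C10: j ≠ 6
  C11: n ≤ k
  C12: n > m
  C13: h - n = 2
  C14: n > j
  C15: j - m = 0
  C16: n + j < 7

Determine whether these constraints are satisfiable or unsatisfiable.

Unsatisfiable

Constraints 5, 7, 11, and 14 give n ≤ k, k ≤ m, m ≤ j, j < n. Chaining: n ≤ k ≤ m ≤ j < n, which forces n < n — impossible.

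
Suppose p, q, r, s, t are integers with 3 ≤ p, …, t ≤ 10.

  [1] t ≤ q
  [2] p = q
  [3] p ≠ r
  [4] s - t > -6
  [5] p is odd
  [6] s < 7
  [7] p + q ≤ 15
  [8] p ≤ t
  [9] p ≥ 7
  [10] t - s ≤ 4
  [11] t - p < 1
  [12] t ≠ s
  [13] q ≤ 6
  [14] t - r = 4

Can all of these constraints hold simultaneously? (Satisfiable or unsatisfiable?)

Unsatisfiable

From constraints 8 and 9: t ≥ p and p ≥ 7, so t ≥ 7. From constraints 1 and 13: t ≤ q and q ≤ 6, so t ≤ 6. But 6 < 7, so no value of t works.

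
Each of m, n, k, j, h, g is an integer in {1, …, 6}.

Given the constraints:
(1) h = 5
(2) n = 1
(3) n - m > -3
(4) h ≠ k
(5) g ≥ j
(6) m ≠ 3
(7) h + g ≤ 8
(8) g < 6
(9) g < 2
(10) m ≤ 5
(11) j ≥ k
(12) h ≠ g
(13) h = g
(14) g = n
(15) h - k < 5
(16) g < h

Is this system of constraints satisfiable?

Unsatisfiable

Constraint 1 fixes h = 5 and constraint 2 fixes n = 1. Constraints 13 and 14 give h = g = n, so h = n. But 5 ≠ 1 — contradiction.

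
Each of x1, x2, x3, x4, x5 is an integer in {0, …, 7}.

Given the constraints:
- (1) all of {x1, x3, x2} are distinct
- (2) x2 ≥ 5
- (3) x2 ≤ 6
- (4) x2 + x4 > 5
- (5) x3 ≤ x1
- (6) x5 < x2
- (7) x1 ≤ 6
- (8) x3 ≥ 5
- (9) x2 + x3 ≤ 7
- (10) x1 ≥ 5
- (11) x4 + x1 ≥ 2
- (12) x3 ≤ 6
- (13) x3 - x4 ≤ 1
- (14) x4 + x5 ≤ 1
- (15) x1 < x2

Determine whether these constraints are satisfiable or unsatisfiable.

Unsatisfiable

Constraints 2, 3, 7, 8, 10, and 12 confine each of x1, x3, x2 to the 2 values {5, 6}.
Constraint 1 requires all 3 of them to be distinct, but only 2 values are available — impossible by the pigeonhole principle.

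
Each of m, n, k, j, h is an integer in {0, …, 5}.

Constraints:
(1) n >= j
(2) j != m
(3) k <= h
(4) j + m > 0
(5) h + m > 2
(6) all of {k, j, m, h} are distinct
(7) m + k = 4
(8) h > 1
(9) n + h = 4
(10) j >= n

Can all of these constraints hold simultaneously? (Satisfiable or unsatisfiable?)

Setting (m, n, k, j, h) = (1, 0, 3, 0, 4) satisfies everything: constraint 4: j + m = 1; constraint 5: h + m = 5, and the others follow.

Satisfiable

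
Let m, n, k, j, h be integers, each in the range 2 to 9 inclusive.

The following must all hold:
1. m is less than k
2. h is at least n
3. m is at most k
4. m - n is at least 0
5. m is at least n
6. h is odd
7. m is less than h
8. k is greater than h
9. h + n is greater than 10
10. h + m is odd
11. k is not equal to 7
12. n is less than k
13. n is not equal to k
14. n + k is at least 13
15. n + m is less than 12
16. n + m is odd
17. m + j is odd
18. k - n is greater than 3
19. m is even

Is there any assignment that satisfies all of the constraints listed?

Satisfiable

Setting (m, n, k, j, h) = (6, 5, 9, 7, 7) satisfies everything: constraint 4: m - n = 1; constraint 9: h + n = 12, and the others follow.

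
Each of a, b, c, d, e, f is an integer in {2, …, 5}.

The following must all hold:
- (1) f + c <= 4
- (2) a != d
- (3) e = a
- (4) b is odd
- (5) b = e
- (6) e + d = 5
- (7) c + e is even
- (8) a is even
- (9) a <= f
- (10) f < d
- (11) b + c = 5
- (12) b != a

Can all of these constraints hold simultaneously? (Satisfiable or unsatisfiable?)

From constraints 3 and 5, b = e = a, so b = a. But constraint 12 says b ≠ a. Contradiction.

Unsatisfiable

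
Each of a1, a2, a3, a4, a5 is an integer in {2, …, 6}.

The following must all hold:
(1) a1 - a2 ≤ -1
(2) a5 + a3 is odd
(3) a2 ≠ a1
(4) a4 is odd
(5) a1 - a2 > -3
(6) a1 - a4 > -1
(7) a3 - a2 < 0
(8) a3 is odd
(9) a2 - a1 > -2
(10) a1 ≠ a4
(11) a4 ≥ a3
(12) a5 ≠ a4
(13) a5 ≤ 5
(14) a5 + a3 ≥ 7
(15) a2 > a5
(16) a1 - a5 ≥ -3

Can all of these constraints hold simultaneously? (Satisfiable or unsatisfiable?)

Satisfiable

One satisfying assignment is a1 = 4, a2 = 5, a3 = 3, a4 = 3, a5 = 4.
For the less obvious constraints — constraint 1: a1 - a2 = -1; constraint 5: a1 - a2 = -1 — and the others hold by inspection.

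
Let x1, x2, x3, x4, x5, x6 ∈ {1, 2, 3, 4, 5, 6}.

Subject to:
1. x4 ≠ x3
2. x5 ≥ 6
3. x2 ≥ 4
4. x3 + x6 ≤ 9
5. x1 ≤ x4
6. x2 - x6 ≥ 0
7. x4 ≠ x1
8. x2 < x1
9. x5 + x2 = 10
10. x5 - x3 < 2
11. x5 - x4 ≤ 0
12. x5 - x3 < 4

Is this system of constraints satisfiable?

Take x1 = 5, x2 = 4, x3 = 5, x4 = 6, x5 = 6, x6 = 1. Then constraint 4: x3 + x6 = 6; constraint 6: x2 - x6 = 3; constraint 9: x5 + x2 = 10, and every other listed constraint is also met.

Satisfiable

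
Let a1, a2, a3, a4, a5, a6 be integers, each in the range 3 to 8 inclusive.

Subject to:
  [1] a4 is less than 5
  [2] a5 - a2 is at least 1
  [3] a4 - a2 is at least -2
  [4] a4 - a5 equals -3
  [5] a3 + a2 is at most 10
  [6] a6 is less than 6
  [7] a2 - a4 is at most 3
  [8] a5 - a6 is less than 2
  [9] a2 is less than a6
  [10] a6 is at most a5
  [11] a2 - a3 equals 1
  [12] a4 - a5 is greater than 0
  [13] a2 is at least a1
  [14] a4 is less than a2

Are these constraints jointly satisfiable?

Unsatisfiable

Constraints 9, 10, 12, and 14 give a5 < a4, a4 < a2, a2 < a6, a6 ≤ a5. Chaining: a5 < a4 < a2 < a6 ≤ a5, which forces a5 < a5 — impossible.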